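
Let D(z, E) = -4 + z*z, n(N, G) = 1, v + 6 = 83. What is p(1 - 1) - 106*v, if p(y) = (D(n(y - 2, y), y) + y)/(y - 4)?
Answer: -32645/4 ≈ -8161.3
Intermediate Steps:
v = 77 (v = -6 + 83 = 77)
D(z, E) = -4 + z²
p(y) = (-3 + y)/(-4 + y) (p(y) = ((-4 + 1²) + y)/(y - 4) = ((-4 + 1) + y)/(-4 + y) = (-3 + y)/(-4 + y))
p(1 - 1) - 106*v = (-3 + (1 - 1))/(-4 + (1 - 1)) - 106*77 = (-3 + 0)/(-4 + 0) - 8162 = -3/(-4) - 8162 = -¼*(-3) - 8162 = ¾ - 8162 = -32645/4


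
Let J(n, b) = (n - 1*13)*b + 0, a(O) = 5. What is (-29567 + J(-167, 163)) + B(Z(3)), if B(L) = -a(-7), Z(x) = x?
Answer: -58912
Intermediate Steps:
B(L) = -5 (B(L) = -1*5 = -5)
J(n, b) = b*(-13 + n) (J(n, b) = (n - 13)*b + 0 = (-13 + n)*b + 0 = b*(-13 + n) + 0 = b*(-13 + n))
(-29567 + J(-167, 163)) + B(Z(3)) = (-29567 + 163*(-13 - 167)) - 5 = (-29567 + 163*(-180)) - 5 = (-29567 - 29340) - 5 = -58907 - 5 = -58912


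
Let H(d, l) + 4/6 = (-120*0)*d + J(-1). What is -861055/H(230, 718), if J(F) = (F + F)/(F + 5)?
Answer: 5166330/7 ≈ 7.3805e+5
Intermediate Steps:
J(F) = 2*F/(5 + F) (J(F) = (2*F)/(5 + F) = 2*F/(5 + F))
H(d, l) = -7/6 (H(d, l) = -⅔ + ((-120*0)*d + 2*(-1)/(5 - 1)) = -⅔ + (0*d + 2*(-1)/4) = -⅔ + (0 + 2*(-1)*(¼)) = -⅔ + (0 - ½) = -⅔ - ½ = -7/6)
-861055/H(230, 718) = -861055/(-7/6) = -861055*(-6/7) = 5166330/7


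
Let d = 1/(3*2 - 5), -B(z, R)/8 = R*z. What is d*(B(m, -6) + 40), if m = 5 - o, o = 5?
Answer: 40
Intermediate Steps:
m = 0 (m = 5 - 1*5 = 5 - 5 = 0)
B(z, R) = -8*R*z
d = 1 (d = 1/(6 - 5) = 1/1 = 1)
d*(B(m, -6) + 40) = 1*(-8*(-6)*0 + 40) = 1*(0 + 40) = 1*40 = 40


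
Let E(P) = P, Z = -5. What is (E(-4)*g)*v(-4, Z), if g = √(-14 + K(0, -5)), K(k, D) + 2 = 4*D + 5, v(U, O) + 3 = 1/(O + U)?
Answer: 112*I*√31/9 ≈ 69.288*I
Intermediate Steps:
v(U, O) = -3 + 1/(O + U)
K(k, D) = 3 + 4*D (K(k, D) = -2 + (4*D + 5) = -2 + (5 + 4*D) = 3 + 4*D)
g = I*√31 (g = √(-14 + (3 + 4*(-5))) = √(-14 + (3 - 20)) = √(-14 - 17) = √(-31) = I*√31 ≈ 5.5678*I)
(E(-4)*g)*v(-4, Z) = (-4*I*√31)*((1 - 3*(-5) - 3*(-4))/(-5 - 4)) = (-4*I*√31)*((1 + 15 + 12)/(-9)) = (-4*I*√31)*(-⅑*28) = -4*I*√31*(-28/9) = 112*I*√31/9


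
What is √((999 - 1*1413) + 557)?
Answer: √143 ≈ 11.958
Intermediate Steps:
√((999 - 1*1413) + 557) = √((999 - 1413) + 557) = √(-414 + 557) = √143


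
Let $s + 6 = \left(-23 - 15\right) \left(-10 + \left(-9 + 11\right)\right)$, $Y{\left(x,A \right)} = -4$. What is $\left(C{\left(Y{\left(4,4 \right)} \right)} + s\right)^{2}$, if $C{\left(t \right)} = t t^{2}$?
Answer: $54756$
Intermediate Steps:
$s = 298$ ($s = -6 + \left(-23 - 15\right) \left(-10 + \left(-9 + 11\right)\right) = -6 - 38 \left(-10 + 2\right) = -6 - -304 = -6 + 304 = 298$)
$C{\left(t \right)} = t^{3}$
$\left(C{\left(Y{\left(4,4 \right)} \right)} + s\right)^{2} = \left(\left(-4\right)^{3} + 298\right)^{2} = \left(-64 + 298\right)^{2} = 234^{2} = 54756$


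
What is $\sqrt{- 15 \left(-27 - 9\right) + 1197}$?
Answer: $3 \sqrt{193} \approx 41.677$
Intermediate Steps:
$\sqrt{- 15 \left(-27 - 9\right) + 1197} = \sqrt{\left(-15\right) \left(-36\right) + 1197} = \sqrt{540 + 1197} = \sqrt{1737} = 3 \sqrt{193}$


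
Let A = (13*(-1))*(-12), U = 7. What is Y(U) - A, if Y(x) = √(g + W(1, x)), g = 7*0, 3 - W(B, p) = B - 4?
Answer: -156 + √6 ≈ -153.55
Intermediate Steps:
W(B, p) = 7 - B (W(B, p) = 3 - (B - 4) = 3 - (-4 + B) = 3 + (4 - B) = 7 - B)
g = 0
Y(x) = √6 (Y(x) = √(0 + (7 - 1*1)) = √(0 + (7 - 1)) = √(0 + 6) = √6)
A = 156 (A = -13*(-12) = 156)
Y(U) - A = √6 - 1*156 = √6 - 156 = -156 + √6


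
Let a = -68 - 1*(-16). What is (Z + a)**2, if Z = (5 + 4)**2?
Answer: 841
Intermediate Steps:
Z = 81 (Z = 9**2 = 81)
a = -52 (a = -68 + 16 = -52)
(Z + a)**2 = (81 - 52)**2 = 29**2 = 841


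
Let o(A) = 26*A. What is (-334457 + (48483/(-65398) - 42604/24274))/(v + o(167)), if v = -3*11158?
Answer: 265472384365749/23123103343432 ≈ 11.481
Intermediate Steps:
v = -33474
(-334457 + (48483/(-65398) - 42604/24274))/(v + o(167)) = (-334457 + (48483/(-65398) - 42604/24274))/(-33474 + 26*167) = (-334457 + (48483*(-1/65398) - 42604*1/24274))/(-33474 + 4342) = (-334457 + (-48483/65398 - 21302/12137))/(-29132) = (-334457 - 1981546367/793735526)*(-1/29132) = -265472384365749/793735526*(-1/29132) = 265472384365749/23123103343432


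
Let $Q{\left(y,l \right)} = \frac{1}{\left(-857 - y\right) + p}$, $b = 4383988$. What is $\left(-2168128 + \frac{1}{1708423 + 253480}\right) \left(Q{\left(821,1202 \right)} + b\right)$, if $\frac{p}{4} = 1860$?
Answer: $- \frac{107449663577503720892631}{11304485086} \approx -9.505 \cdot 10^{12}$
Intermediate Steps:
$p = 7440$ ($p = 4 \cdot 1860 = 7440$)
$Q{\left(y,l \right)} = \frac{1}{6583 - y}$ ($Q{\left(y,l \right)} = \frac{1}{\left(-857 - y\right) + 7440} = \frac{1}{6583 - y}$)
$\left(-2168128 + \frac{1}{1708423 + 253480}\right) \left(Q{\left(821,1202 \right)} + b\right) = \left(-2168128 + \frac{1}{1708423 + 253480}\right) \left(- \frac{1}{-6583 + 821} + 4383988\right) = \left(-2168128 + \frac{1}{1961903}\right) \left(- \frac{1}{-5762} + 4383988\right) = \left(-2168128 + \frac{1}{1961903}\right) \left(\left(-1\right) \left(- \frac{1}{5762}\right) + 4383988\right) = - \frac{4253656827583 \left(\frac{1}{5762} + 4383988\right)}{1961903} = \left(- \frac{4253656827583}{1961903}\right) \frac{25260538857}{5762} = - \frac{107449663577503720892631}{11304485086}$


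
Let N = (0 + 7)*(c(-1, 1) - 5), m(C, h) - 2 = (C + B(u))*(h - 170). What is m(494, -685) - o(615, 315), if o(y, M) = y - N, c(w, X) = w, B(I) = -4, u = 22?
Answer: -419605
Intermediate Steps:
m(C, h) = 2 + (-170 + h)*(-4 + C) (m(C, h) = 2 + (C - 4)*(h - 170) = 2 + (-4 + C)*(-170 + h) = 2 + (-170 + h)*(-4 + C))
N = -42 (N = (0 + 7)*(-1 - 5) = 7*(-6) = -42)
o(y, M) = 42 + y (o(y, M) = y - 1*(-42) = y + 42 = 42 + y)
m(494, -685) - o(615, 315) = (682 - 170*494 - 4*(-685) + 494*(-685)) - (42 + 615) = (682 - 83980 + 2740 - 338390) - 1*657 = -418948 - 657 = -419605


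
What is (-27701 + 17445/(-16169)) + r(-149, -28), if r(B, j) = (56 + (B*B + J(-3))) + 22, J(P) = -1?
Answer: -87701932/16169 ≈ -5424.1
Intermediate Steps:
r(B, j) = 77 + B² (r(B, j) = (56 + (B*B - 1)) + 22 = (56 + (B² - 1)) + 22 = (56 + (-1 + B²)) + 22 = (55 + B²) + 22 = 77 + B²)
(-27701 + 17445/(-16169)) + r(-149, -28) = (-27701 + 17445/(-16169)) + (77 + (-149)²) = (-27701 + 17445*(-1/16169)) + (77 + 22201) = (-27701 - 17445/16169) + 22278 = -447914914/16169 + 22278 = -87701932/16169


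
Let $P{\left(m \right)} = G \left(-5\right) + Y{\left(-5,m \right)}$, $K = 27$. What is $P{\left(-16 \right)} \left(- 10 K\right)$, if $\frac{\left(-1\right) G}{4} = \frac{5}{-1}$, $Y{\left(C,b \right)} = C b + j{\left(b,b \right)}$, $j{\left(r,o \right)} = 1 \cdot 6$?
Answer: $3780$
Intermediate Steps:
$j{\left(r,o \right)} = 6$
$Y{\left(C,b \right)} = 6 + C b$ ($Y{\left(C,b \right)} = C b + 6 = 6 + C b$)
$G = 20$ ($G = - 4 \frac{5}{-1} = - 4 \cdot 5 \left(-1\right) = \left(-4\right) \left(-5\right) = 20$)
$P{\left(m \right)} = -94 - 5 m$ ($P{\left(m \right)} = 20 \left(-5\right) - \left(-6 + 5 m\right) = -100 - \left(-6 + 5 m\right) = -94 - 5 m$)
$P{\left(-16 \right)} \left(- 10 K\right) = \left(-94 - -80\right) \left(\left(-10\right) 27\right) = \left(-94 + 80\right) \left(-270\right) = \left(-14\right) \left(-270\right) = 3780$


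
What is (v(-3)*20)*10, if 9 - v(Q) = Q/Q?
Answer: 1600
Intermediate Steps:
v(Q) = 8 (v(Q) = 9 - Q/Q = 9 - 1*1 = 9 - 1 = 8)
(v(-3)*20)*10 = (8*20)*10 = 160*10 = 1600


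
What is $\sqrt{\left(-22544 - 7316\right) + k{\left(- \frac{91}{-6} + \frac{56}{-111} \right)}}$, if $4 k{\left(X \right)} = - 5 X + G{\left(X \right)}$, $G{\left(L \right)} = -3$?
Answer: $\frac{i \sqrt{654471318}}{148} \approx 172.86 i$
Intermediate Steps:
$k{\left(X \right)} = - \frac{3}{4} - \frac{5 X}{4}$ ($k{\left(X \right)} = \frac{- 5 X - 3}{4} = \frac{-3 - 5 X}{4} = - \frac{3}{4} - \frac{5 X}{4}$)
$\sqrt{\left(-22544 - 7316\right) + k{\left(- \frac{91}{-6} + \frac{56}{-111} \right)}} = \sqrt{\left(-22544 - 7316\right) - \left(\frac{3}{4} + \frac{5 \left(- \frac{91}{-6} + \frac{56}{-111}\right)}{4}\right)} = \sqrt{\left(-22544 - 7316\right) - \left(\frac{3}{4} + \frac{5 \left(\left(-91\right) \left(- \frac{1}{6}\right) + 56 \left(- \frac{1}{111}\right)\right)}{4}\right)} = \sqrt{-29860 - \left(\frac{3}{4} + \frac{5 \left(\frac{91}{6} - \frac{56}{111}\right)}{4}\right)} = \sqrt{-29860 - \frac{5647}{296}} = \sqrt{- \frac{8844207}{296}} = \frac{i \sqrt{654471318}}{148}$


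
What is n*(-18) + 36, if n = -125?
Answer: 2286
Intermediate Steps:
n*(-18) + 36 = -125*(-18) + 36 = 2250 + 36 = 2286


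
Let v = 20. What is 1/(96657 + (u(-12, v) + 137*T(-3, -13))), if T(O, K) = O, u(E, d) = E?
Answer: 1/96234 ≈ 1.0391e-5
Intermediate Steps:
1/(96657 + (u(-12, v) + 137*T(-3, -13))) = 1/(96657 + (-12 + 137*(-3))) = 1/(96657 + (-12 - 411)) = 1/(96657 - 423) = 1/96234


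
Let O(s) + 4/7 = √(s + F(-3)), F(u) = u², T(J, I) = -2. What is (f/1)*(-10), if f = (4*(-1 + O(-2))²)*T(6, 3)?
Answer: 37120/49 - 1760*√7/7 ≈ 92.333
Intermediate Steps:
O(s) = -4/7 + √(9 + s) (O(s) = -4/7 + √(s + (-3)²) = -4/7 + √(s + 9) = -4/7 + √(9 + s))
f = -8*(-11/7 + √7)² (f = (4*(-1 + (-4/7 + √(9 - 2)))²)*(-2) = (4*(-1 + (-4/7 + √7))²)*(-2) = (4*(-11/7 + √7)²)*(-2) = -8*(-11/7 + √7)² ≈ -9.2334)
(f/1)*(-10) = ((-3712/49 + 176*√7/7)/1)*(-10) = (1*(-3712/49 + 176*√7/7))*(-10) = (-3712/49 + 176*√7/7)*(-10) = 37120/49 - 1760*√7/7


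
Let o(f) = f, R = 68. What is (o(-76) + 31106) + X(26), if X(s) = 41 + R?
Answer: 31139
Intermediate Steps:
X(s) = 109 (X(s) = 41 + 68 = 109)
(o(-76) + 31106) + X(26) = (-76 + 31106) + 109 = 31030 + 109 = 31139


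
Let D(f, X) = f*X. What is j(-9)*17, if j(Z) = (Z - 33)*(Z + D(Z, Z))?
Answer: -51408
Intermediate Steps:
D(f, X) = X*f
j(Z) = (-33 + Z)*(Z + Z²) (j(Z) = (Z - 33)*(Z + Z*Z) = (-33 + Z)*(Z + Z²))
j(-9)*17 = -9*(-33 + (-9)² - 32*(-9))*17 = -9*(-33 + 81 + 288)*17 = -9*336*17 = -3024*17 = -51408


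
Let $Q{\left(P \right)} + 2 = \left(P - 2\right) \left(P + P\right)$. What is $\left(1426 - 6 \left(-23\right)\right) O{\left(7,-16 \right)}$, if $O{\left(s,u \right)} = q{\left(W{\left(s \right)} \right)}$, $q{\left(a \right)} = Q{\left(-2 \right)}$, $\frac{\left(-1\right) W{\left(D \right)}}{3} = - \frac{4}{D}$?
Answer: $21896$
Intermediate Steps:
$Q{\left(P \right)} = -2 + 2 P \left(-2 + P\right)$ ($Q{\left(P \right)} = -2 + \left(P - 2\right) \left(P + P\right) = -2 + \left(-2 + P\right) 2 P = -2 + 2 P \left(-2 + P\right)$)
$W{\left(D \right)} = \frac{12}{D}$ ($W{\left(D \right)} = - 3 \left(- \frac{4}{D}\right) = \frac{12}{D}$)
$q{\left(a \right)} = 14$ ($q{\left(a \right)} = -2 - -8 + 2 \left(-2\right)^{2} = -2 + 8 + 2 \cdot 4 = -2 + 8 + 8 = 14$)
$O{\left(s,u \right)} = 14$
$\left(1426 - 6 \left(-23\right)\right) O{\left(7,-16 \right)} = \left(1426 - 6 \left(-23\right)\right) 14 = \left(1426 - -138\right) 14 = \left(1426 + 138\right) 14 = 1564 \cdot 14 = 21896$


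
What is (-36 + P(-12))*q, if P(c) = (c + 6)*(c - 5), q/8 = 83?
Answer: 43824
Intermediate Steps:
q = 664 (q = 8*83 = 664)
P(c) = (-5 + c)*(6 + c) (P(c) = (6 + c)*(-5 + c) = (-5 + c)*(6 + c))
(-36 + P(-12))*q = (-36 + (-30 - 12 + (-12)**2))*664 = (-36 + (-30 - 12 + 144))*664 = (-36 + 102)*664 = 66*664 = 43824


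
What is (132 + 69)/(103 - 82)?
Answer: 67/7 ≈ 9.5714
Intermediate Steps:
(132 + 69)/(103 - 82) = 201/21 = (1/21)*201 = 67/7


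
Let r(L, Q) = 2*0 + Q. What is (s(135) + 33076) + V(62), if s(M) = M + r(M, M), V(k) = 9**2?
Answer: 33427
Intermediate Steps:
r(L, Q) = Q (r(L, Q) = 0 + Q = Q)
V(k) = 81
s(M) = 2*M (s(M) = M + M = 2*M)
(s(135) + 33076) + V(62) = (2*135 + 33076) + 81 = (270 + 33076) + 81 = 33346 + 81 = 33427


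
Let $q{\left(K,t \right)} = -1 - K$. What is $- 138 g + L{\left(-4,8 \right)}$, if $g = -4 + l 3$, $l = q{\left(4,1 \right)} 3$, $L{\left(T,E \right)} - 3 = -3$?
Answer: $6762$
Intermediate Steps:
$L{\left(T,E \right)} = 0$ ($L{\left(T,E \right)} = 3 - 3 = 0$)
$l = -15$ ($l = \left(-1 - 4\right) 3 = \left(-5\right) 3 = -15$)
$g = -49$ ($g = -4 - 45 = -49$)
$- 138 g + L{\left(-4,8 \right)} = \left(-138\right) \left(-49\right) + 0 = 6762 + 0 = 6762$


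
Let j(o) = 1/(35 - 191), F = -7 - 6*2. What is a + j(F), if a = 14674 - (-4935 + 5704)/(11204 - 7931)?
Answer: 832471675/56732 ≈ 14674.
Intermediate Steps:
F = -19 (F = -7 - 12 = -19)
j(o) = -1/156 (j(o) = 1/(-156) = -1/156)
a = 48027233/3273 (a = 14674 - 769/3273 = 48027233/3273 ≈ 14674.)
a + j(F) = 48027233/3273 - 1/156 = 832471675/56732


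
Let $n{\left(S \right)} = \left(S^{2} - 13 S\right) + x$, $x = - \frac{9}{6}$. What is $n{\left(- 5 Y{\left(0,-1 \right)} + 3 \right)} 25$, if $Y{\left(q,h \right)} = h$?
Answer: $- \frac{2075}{2} \approx -1037.5$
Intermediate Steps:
$x = - \frac{3}{2}$ ($x = \left(-9\right) \frac{1}{6} = - \frac{3}{2} \approx -1.5$)
$n{\left(S \right)} = - \frac{3}{2} + S^{2} - 13 S$ ($n{\left(S \right)} = \left(S^{2} - 13 S\right) - \frac{3}{2} = - \frac{3}{2} + S^{2} - 13 S$)
$n{\left(- 5 Y{\left(0,-1 \right)} + 3 \right)} 25 = \left(- \frac{3}{2} + \left(\left(-5\right) \left(-1\right) + 3\right)^{2} - 13 \left(\left(-5\right) \left(-1\right) + 3\right)\right) 25 = \left(- \frac{3}{2} + \left(5 + 3\right)^{2} - 13 \left(5 + 3\right)\right) 25 = \left(- \frac{3}{2} + 8^{2} - 104\right) 25 = \left(- \frac{3}{2} + 64 - 104\right) 25 = \left(- \frac{83}{2}\right) 25 = - \frac{2075}{2}$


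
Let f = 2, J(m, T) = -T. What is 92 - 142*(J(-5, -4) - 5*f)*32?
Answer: 27356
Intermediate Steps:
92 - 142*(J(-5, -4) - 5*f)*32 = 92 - 142*(-1*(-4) - 5*2)*32 = 92 - 142*(4 - 10)*32 = 92 - (-852)*32 = 92 - 142*(-192) = 92 + 27264 = 27356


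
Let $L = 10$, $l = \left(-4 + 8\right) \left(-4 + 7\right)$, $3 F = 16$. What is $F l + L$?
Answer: $74$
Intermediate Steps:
$F = \frac{16}{3}$ ($F = \frac{1}{3} \cdot 16 = \frac{16}{3} \approx 5.3333$)
$l = 12$ ($l = 4 \cdot 3 = 12$)
$F l + L = \frac{16}{3} \cdot 12 + 10 = 64 + 10 = 74$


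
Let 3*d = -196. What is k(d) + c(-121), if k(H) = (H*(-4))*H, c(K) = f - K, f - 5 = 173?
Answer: -150973/9 ≈ -16775.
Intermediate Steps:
f = 178 (f = 5 + 173 = 178)
c(K) = 178 - K
d = -196/3 (d = (⅓)*(-196) = -196/3 ≈ -65.333)
k(H) = -4*H² (k(H) = (-4*H)*H = -4*H²)
k(d) + c(-121) = -4*(-196/3)² + (178 - 1*(-121)) = -4*38416/9 + (178 + 121) = -153664/9 + 299 = -150973/9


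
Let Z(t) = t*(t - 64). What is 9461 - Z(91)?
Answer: 7004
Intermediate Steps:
Z(t) = t*(-64 + t)
9461 - Z(91) = 9461 - 91*(-64 + 91) = 9461 - 91*27 = 9461 - 1*2457 = 9461 - 2457 = 7004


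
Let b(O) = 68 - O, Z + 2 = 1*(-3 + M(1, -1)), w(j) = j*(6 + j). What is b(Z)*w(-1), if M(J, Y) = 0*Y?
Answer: -365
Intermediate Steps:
M(J, Y) = 0
Z = -5 (Z = -2 + 1*(-3 + 0) = -2 + 1*(-3) = -2 - 3 = -5)
b(Z)*w(-1) = (68 - 1*(-5))*(-(6 - 1)) = (68 + 5)*(-1*5) = 73*(-5) = -365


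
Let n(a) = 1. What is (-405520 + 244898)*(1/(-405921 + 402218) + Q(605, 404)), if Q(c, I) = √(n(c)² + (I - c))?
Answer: 22946/529 - 1606220*I*√2 ≈ 43.376 - 2.2715e+6*I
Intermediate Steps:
Q(c, I) = √(1 + I - c) (Q(c, I) = √(1² + (I - c)) = √(1 + (I - c)) = √(1 + I - c))
(-405520 + 244898)*(1/(-405921 + 402218) + Q(605, 404)) = (-405520 + 244898)*(1/(-405921 + 402218) + √(1 + 404 - 1*605)) = -160622*(1/(-3703) + √(1 + 404 - 605)) = -160622*(-1/3703 + √(-200)) = -160622*(-1/3703 + 10*I*√2) = 22946/529 - 1606220*I*√2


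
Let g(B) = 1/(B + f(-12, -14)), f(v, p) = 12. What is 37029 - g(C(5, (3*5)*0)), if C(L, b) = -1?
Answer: 407318/11 ≈ 37029.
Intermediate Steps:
g(B) = 1/(12 + B) (g(B) = 1/(B + 12) = 1/(12 + B))
37029 - g(C(5, (3*5)*0)) = 37029 - 1/(12 - 1) = 37029 - 1/11 = 407318/11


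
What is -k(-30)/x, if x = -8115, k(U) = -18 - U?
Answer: 4/2705 ≈ 0.0014787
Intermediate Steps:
-k(-30)/x = -(-18 - 1*(-30))/(-8115) = -(-18 + 30)*(-1)/8115 = -12*(-1)/8115 = -1*(-4/2705) = 4/2705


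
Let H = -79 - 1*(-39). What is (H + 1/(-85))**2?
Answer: 11566801/7225 ≈ 1600.9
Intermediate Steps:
H = -40 (H = -79 + 39 = -40)
(H + 1/(-85))**2 = (-40 + 1/(-85))**2 = (-40 - 1/85)**2 = (-3401/85)**2 = 11566801/7225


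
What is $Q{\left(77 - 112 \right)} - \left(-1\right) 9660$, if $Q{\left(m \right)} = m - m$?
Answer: $9660$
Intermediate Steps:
$Q{\left(m \right)} = 0$
$Q{\left(77 - 112 \right)} - \left(-1\right) 9660 = 0 - \left(-1\right) 9660 = 0 - -9660 = 0 + 9660 = 9660$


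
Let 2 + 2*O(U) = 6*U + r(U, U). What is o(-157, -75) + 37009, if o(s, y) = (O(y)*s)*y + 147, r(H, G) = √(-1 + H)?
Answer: -2623994 + 11775*I*√19 ≈ -2.624e+6 + 51326.0*I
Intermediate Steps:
O(U) = -1 + √(-1 + U)/2 + 3*U (O(U) = -1 + (6*U + √(-1 + U))/2 = -1 + (√(-1 + U) + 6*U)/2 = -1 + (√(-1 + U)/2 + 3*U) = -1 + √(-1 + U)/2 + 3*U)
o(s, y) = 147 + s*y*(-1 + √(-1 + y)/2 + 3*y) (o(s, y) = ((-1 + √(-1 + y)/2 + 3*y)*s)*y + 147 = (s*(-1 + √(-1 + y)/2 + 3*y))*y + 147 = s*y*(-1 + √(-1 + y)/2 + 3*y) + 147 = 147 + s*y*(-1 + √(-1 + y)/2 + 3*y))
o(-157, -75) + 37009 = (147 + (½)*(-157)*(-75)*(-2 + √(-1 - 75) + 6*(-75))) + 37009 = (147 + (½)*(-157)*(-75)*(-2 + √(-76) - 450)) + 37009 = (147 + (½)*(-157)*(-75)*(-2 + 2*I*√19 - 450)) + 37009 = (147 + (½)*(-157)*(-75)*(-452 + 2*I*√19)) + 37009 = (147 + (-2661150 + 11775*I*√19)) + 37009 = (-2661003 + 11775*I*√19) + 37009 = -2623994 + 11775*I*√19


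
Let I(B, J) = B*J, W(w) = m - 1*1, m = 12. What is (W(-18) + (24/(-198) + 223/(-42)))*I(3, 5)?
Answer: 12865/154 ≈ 83.539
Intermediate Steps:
W(w) = 11 (W(w) = 12 - 1*1 = 12 - 1 = 11)
(W(-18) + (24/(-198) + 223/(-42)))*I(3, 5) = (11 + (24/(-198) + 223/(-42)))*(3*5) = (11 + (24*(-1/198) + 223*(-1/42)))*15 = (11 + (-4/33 - 223/42))*15 = (11 - 2509/462)*15 = (2573/462)*15 = 12865/154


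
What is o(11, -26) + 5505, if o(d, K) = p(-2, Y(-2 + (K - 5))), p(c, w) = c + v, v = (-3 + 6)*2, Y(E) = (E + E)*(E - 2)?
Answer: 5509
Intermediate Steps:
Y(E) = 2*E*(-2 + E) (Y(E) = (2*E)*(-2 + E) = 2*E*(-2 + E))
v = 6 (v = 3*2 = 6)
p(c, w) = 6 + c (p(c, w) = c + 6 = 6 + c)
o(d, K) = 4 (o(d, K) = 6 - 2 = 4)
o(11, -26) + 5505 = 4 + 5505 = 5509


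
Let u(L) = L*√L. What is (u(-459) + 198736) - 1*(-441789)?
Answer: 640525 - 1377*I*√51 ≈ 6.4053e+5 - 9833.8*I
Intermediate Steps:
u(L) = L^(3/2)
(u(-459) + 198736) - 1*(-441789) = ((-459)^(3/2) + 198736) - 1*(-441789) = (-1377*I*√51 + 198736) + 441789 = (198736 - 1377*I*√51) + 441789 = 640525 - 1377*I*√51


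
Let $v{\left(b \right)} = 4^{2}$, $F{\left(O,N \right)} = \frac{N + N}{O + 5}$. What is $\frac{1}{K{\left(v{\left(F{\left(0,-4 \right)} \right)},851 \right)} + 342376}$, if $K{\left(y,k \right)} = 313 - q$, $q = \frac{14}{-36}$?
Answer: $\frac{18}{6168409} \approx 2.9181 \cdot 10^{-6}$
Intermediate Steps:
$F{\left(O,N \right)} = \frac{2 N}{5 + O}$
$v{\left(b \right)} = 16$
$q = - \frac{7}{18}$ ($q = 14 \left(- \frac{1}{36}\right) = - \frac{7}{18} \approx -0.38889$)
$K{\left(y,k \right)} = \frac{5641}{18}$ ($K{\left(y,k \right)} = 313 - - \frac{7}{18} = 313 + \frac{7}{18} = \frac{5641}{18}$)
$\frac{1}{K{\left(v{\left(F{\left(0,-4 \right)} \right)},851 \right)} + 342376} = \frac{1}{\frac{5641}{18} + 342376} = \frac{1}{\frac{6168409}{18}} = \frac{18}{6168409}$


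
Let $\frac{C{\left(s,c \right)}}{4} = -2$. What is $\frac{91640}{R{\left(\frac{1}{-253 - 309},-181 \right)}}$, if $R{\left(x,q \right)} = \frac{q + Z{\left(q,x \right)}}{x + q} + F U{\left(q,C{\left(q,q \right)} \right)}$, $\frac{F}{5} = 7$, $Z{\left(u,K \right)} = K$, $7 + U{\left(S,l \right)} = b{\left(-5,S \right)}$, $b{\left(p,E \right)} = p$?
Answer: $- \frac{91640}{419} \approx -218.71$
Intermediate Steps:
$C{\left(s,c \right)} = -8$ ($C{\left(s,c \right)} = 4 \left(-2\right) = -8$)
$U{\left(S,l \right)} = -12$ ($U{\left(S,l \right)} = -7 - 5 = -12$)
$F = 35$ ($F = 5 \cdot 7 = 35$)
$R{\left(x,q \right)} = -419$ ($R{\left(x,q \right)} = \frac{q + x}{x + q} + 35 \left(-12\right) = \frac{q + x}{q + x} - 420 = 1 - 420 = -419$)
$\frac{91640}{R{\left(\frac{1}{-253 - 309},-181 \right)}} = \frac{91640}{-419} = 91640 \left(- \frac{1}{419}\right) = - \frac{91640}{419}$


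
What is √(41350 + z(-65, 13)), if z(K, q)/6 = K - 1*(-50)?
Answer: 2*√10315 ≈ 203.13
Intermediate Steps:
z(K, q) = 300 + 6*K (z(K, q) = 6*(K - 1*(-50)) = 6*(K + 50) = 6*(50 + K) = 300 + 6*K)
√(41350 + z(-65, 13)) = √(41350 + (300 + 6*(-65))) = √(41350 + (300 - 390)) = √(41350 - 90) = √41260 = 2*√10315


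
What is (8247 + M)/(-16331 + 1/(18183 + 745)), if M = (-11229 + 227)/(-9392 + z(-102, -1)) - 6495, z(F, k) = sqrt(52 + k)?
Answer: -2927150329201280/27266752834274371 - 208245856*sqrt(51)/27266752834274371 ≈ -0.10735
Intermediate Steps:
M = -6495 - 11002/(-9392 + sqrt(51)) (M = (-11229 + 227)/(-9392 + sqrt(52 - 1)) - 6495 = -11002/(-9392 + sqrt(51)) - 6495 = -6495 - 11002/(-9392 + sqrt(51)) ≈ -6493.8)
(8247 + M)/(-16331 + 1/(18183 + 745)) = (8247 + (-572818105651/88209613 + 11002*sqrt(51)/88209613))/(-16331 + 1/(18183 + 745)) = (154646572760/88209613 + 11002*sqrt(51)/88209613)/(-16331 + 1/18928) = (154646572760/88209613 + 11002*sqrt(51)/88209613)/(-309113167/18928) = (154646572760/88209613 + 11002*sqrt(51)/88209613)*(-18928/309113167) = -2927150329201280/27266752834274371 - 208245856*sqrt(51)/27266752834274371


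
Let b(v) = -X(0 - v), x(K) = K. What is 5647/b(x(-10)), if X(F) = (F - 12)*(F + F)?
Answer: 5647/40 ≈ 141.18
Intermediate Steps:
X(F) = 2*F*(-12 + F) (X(F) = (-12 + F)*(2*F) = 2*F*(-12 + F))
b(v) = 2*v*(-12 - v) (b(v) = -2*(0 - v)*(-12 + (0 - v)) = -2*(-v)*(-12 - v) = -(-2)*v*(-12 - v) = 2*v*(-12 - v))
5647/b(x(-10)) = 5647/((-2*(-10)*(12 - 10))) = 5647/((-2*(-10)*2)) = 5647/40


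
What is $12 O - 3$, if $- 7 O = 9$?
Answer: $- \frac{129}{7} \approx -18.429$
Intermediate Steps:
$O = - \frac{9}{7}$ ($O = \left(- \frac{1}{7}\right) 9 = - \frac{9}{7} \approx -1.2857$)
$12 O - 3 = 12 \left(- \frac{9}{7}\right) - 3 = - \frac{108}{7} - 3 = - \frac{129}{7}$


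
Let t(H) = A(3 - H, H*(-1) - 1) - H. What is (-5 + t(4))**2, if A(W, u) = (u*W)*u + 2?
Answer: 1024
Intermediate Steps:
A(W, u) = 2 + W*u**2 (A(W, u) = (W*u)*u + 2 = W*u**2 + 2 = 2 + W*u**2)
t(H) = 2 - H + (-1 - H)**2*(3 - H) (t(H) = (2 + (3 - H)*(H*(-1) - 1)**2) - H = (2 + (3 - H)*(-H - 1)**2) - H = (2 + (3 - H)*(-1 - H)**2) - H = (2 + (-1 - H)**2*(3 - H)) - H = 2 - H + (-1 - H)**2*(3 - H))
(-5 + t(4))**2 = (-5 + (2 - 1*4 + (1 + 4)**2*(3 - 1*4)))**2 = (-5 + (2 - 4 + 5**2*(3 - 4)))**2 = (-5 + (2 - 4 + 25*(-1)))**2 = (-5 + (2 - 4 - 25))**2 = (-5 - 27)**2 = (-32)**2 = 1024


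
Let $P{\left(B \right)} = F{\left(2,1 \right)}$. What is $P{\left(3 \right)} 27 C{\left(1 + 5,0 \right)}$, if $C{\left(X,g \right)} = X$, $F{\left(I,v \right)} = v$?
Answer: $162$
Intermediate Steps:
$P{\left(B \right)} = 1$
$P{\left(3 \right)} 27 C{\left(1 + 5,0 \right)} = 1 \cdot 27 \left(1 + 5\right) = 27 \cdot 6 = 162$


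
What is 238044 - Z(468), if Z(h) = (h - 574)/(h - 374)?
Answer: 11188121/47 ≈ 2.3805e+5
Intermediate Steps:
Z(h) = (-574 + h)/(-374 + h)
238044 - Z(468) = 238044 - (-574 + 468)/(-374 + 468) = 238044 - (-106)/94 = 238044 - 1*(-53/47) = 238044 + 53/47 = 11188121/47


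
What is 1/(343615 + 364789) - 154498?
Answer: -109447001191/708404 ≈ -1.5450e+5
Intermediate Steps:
1/(343615 + 364789) - 154498 = 1/708404 - 154498 = -109447001191/708404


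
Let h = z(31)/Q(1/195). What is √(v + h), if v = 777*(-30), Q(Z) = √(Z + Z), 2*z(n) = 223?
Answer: √(-93240 + 223*√390)/2 ≈ 149.03*I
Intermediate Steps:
z(n) = 223/2 (z(n) = (½)*223 = 223/2)
Q(Z) = √2*√Z (Q(Z) = √(2*Z) = √2*√Z)
v = -23310
h = 223*√390/4 (h = 223/(2*((√2*√(1/195)))) = 223/(2*((√2*(√195/195)))) = 223/(2*((√390/195))) = 223*(√390/2)/2 = 223*√390/4 ≈ 1101.0)
√(v + h) = √(-23310 + 223*√390/4)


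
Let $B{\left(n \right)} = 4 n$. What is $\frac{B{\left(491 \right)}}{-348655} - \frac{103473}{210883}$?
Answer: $- \frac{36490553027}{73525412365} \approx -0.4963$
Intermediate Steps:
$\frac{B{\left(491 \right)}}{-348655} - \frac{103473}{210883} = \frac{4 \cdot 491}{-348655} - \frac{103473}{210883} = 1964 \left(- \frac{1}{348655}\right) - \frac{103473}{210883} = - \frac{1964}{348655} - \frac{103473}{210883} = - \frac{36490553027}{73525412365}$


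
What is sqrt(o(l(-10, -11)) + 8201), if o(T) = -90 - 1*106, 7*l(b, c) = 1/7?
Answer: sqrt(8005) ≈ 89.471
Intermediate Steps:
l(b, c) = 1/49 (l(b, c) = (1/7)/7 = (1/7)*(1/7) = 1/49)
o(T) = -196 (o(T) = -90 - 106 = -196)
sqrt(o(l(-10, -11)) + 8201) = sqrt(-196 + 8201) = sqrt(8005)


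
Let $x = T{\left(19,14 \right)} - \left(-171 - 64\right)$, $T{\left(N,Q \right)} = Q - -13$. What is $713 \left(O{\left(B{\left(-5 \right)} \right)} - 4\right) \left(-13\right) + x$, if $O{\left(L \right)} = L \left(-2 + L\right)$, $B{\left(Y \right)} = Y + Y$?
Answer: $-1074942$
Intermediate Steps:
$B{\left(Y \right)} = 2 Y$
$T{\left(N,Q \right)} = 13 + Q$ ($T{\left(N,Q \right)} = Q + 13 = 13 + Q$)
$x = 262$ ($x = \left(13 + 14\right) - \left(-171 - 64\right) = 27 - \left(-171 - 64\right) = 27 - -235 = 27 + 235 = 262$)
$713 \left(O{\left(B{\left(-5 \right)} \right)} - 4\right) \left(-13\right) + x = 713 \left(2 \left(-5\right) \left(-2 + 2 \left(-5\right)\right) - 4\right) \left(-13\right) + 262 = 713 \left(- 10 \left(-2 - 10\right) - 4\right) \left(-13\right) + 262 = 713 \left(\left(-10\right) \left(-12\right) - 4\right) \left(-13\right) + 262 = 713 \left(120 - 4\right) \left(-13\right) + 262 = 713 \cdot 116 \left(-13\right) + 262 = 713 \left(-1508\right) + 262 = -1075204 + 262 = -1074942$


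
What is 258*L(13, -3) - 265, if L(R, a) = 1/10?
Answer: -1196/5 ≈ -239.20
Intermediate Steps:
L(R, a) = ⅒
258*L(13, -3) - 265 = 258*(⅒) - 265 = 129/5 - 265 = -1196/5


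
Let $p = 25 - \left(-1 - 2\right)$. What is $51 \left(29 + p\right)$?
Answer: $2907$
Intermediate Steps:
$p = 28$ ($p = 25 - \left(-1 - 2\right) = 25 - -3 = 25 + 3 = 28$)
$51 \left(29 + p\right) = 51 \left(29 + 28\right) = 51 \cdot 57 = 2907$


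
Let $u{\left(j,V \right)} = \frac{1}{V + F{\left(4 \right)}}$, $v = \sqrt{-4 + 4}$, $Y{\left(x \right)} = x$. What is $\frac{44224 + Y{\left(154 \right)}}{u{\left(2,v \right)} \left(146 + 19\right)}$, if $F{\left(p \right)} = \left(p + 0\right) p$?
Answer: $\frac{710048}{165} \approx 4303.3$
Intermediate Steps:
$F{\left(p \right)} = p^{2}$ ($F{\left(p \right)} = p p = p^{2}$)
$v = 0$ ($v = \sqrt{0} = 0$)
$u{\left(j,V \right)} = \frac{1}{16 + V}$ ($u{\left(j,V \right)} = \frac{1}{V + 4^{2}} = \frac{1}{V + 16} = \frac{1}{16 + V}$)
$\frac{44224 + Y{\left(154 \right)}}{u{\left(2,v \right)} \left(146 + 19\right)} = \frac{44224 + 154}{\frac{1}{16 + 0} \left(146 + 19\right)} = \frac{44378}{\frac{1}{16} \cdot 165} = \frac{44378}{\frac{165}{16}} = 44378 \cdot \frac{16}{165} = \frac{710048}{165}$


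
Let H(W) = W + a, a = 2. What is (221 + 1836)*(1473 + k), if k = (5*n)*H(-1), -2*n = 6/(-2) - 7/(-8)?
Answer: 48654221/16 ≈ 3.0409e+6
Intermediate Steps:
n = 17/16 (n = -(6/(-2) - 7/(-8))/2 = -(6*(-1/2) - 7*(-1/8))/2 = -(-3 + 7/8)/2 = -1/2*(-17/8) = 17/16 ≈ 1.0625)
H(W) = 2 + W (H(W) = W + 2 = 2 + W)
k = 85/16 (k = (5*(17/16))*(2 - 1) = (85/16)*1 = 85/16 ≈ 5.3125)
(221 + 1836)*(1473 + k) = (221 + 1836)*(1473 + 85/16) = 2057*(23653/16) = 48654221/16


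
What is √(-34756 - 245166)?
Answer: I*√279922 ≈ 529.08*I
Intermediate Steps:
√(-34756 - 245166) = √(-279922) = I*√279922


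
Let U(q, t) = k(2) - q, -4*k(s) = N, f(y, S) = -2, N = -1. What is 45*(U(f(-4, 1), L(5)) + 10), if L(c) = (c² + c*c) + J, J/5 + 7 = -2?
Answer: 2205/4 ≈ 551.25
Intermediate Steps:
J = -45 (J = -35 + 5*(-2) = -35 - 10 = -45)
k(s) = ¼ (k(s) = -¼*(-1) = ¼)
L(c) = -45 + 2*c² (L(c) = (c² + c*c) - 45 = (c² + c²) - 45 = 2*c² - 45 = -45 + 2*c²)
U(q, t) = ¼ - q
45*(U(f(-4, 1), L(5)) + 10) = 45*((¼ - 1*(-2)) + 10) = 45*((¼ + 2) + 10) = 45*(9/4 + 10) = 45*(49/4) = 2205/4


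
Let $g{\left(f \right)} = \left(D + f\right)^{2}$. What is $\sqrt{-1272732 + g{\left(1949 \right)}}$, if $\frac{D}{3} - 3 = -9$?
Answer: $\sqrt{2456029} \approx 1567.2$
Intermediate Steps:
$D = -18$ ($D = 9 + 3 \left(-9\right) = 9 - 27 = -18$)
$g{\left(f \right)} = \left(-18 + f\right)^{2}$
$\sqrt{-1272732 + g{\left(1949 \right)}} = \sqrt{-1272732 + \left(-18 + 1949\right)^{2}} = \sqrt{-1272732 + 1931^{2}} = \sqrt{-1272732 + 3728761} = \sqrt{2456029}$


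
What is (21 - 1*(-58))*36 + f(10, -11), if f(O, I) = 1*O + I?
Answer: 2843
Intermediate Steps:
f(O, I) = I + O (f(O, I) = O + I = I + O)
(21 - 1*(-58))*36 + f(10, -11) = (21 - 1*(-58))*36 + (-11 + 10) = (21 + 58)*36 - 1 = 79*36 - 1 = 2844 - 1 = 2843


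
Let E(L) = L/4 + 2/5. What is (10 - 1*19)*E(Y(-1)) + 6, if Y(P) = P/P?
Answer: 3/20 ≈ 0.15000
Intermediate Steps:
Y(P) = 1
E(L) = 2/5 + L/4 (E(L) = L*(1/4) + 2*(1/5) = L/4 + 2/5 = 2/5 + L/4)
(10 - 1*19)*E(Y(-1)) + 6 = (10 - 1*19)*(2/5 + (1/4)*1) + 6 = (10 - 19)*(2/5 + 1/4) + 6 = -9*13/20 + 6 = -117/20 + 6 = 3/20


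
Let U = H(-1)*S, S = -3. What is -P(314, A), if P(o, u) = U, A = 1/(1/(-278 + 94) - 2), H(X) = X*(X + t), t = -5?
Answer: 18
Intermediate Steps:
H(X) = X*(-5 + X) (H(X) = X*(X - 5) = X*(-5 + X))
A = -184/369 (A = 1/(1/(-184) - 2) = 1/(-1/184 - 2) = 1/(-369/184) = -184/369 ≈ -0.49864)
U = -18 (U = -(-5 - 1)*(-3) = -1*(-6)*(-3) = 6*(-3) = -18)
P(o, u) = -18
-P(314, A) = -1*(-18) = 18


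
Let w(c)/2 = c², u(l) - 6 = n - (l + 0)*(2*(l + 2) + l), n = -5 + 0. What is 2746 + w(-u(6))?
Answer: 37068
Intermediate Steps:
n = -5
u(l) = 1 - l*(4 + 3*l) (u(l) = 6 + (-5 - (l + 0)*(2*(l + 2) + l)) = 6 + (-5 - l*(2*(2 + l) + l)) = 6 + (-5 - l*((4 + 2*l) + l)) = 6 + (-5 - l*(4 + 3*l)) = 1 - l*(4 + 3*l))
w(c) = 2*c²
2746 + w(-u(6)) = 2746 + 2*(-(1 - 4*6 - 3*6²))² = 2746 + 2*(-(1 - 24 - 3*36))² = 2746 + 2*(-(1 - 24 - 108))² = 2746 + 2*(-1*(-131))² = 2746 + 2*131² = 2746 + 2*17161 = 2746 + 34322 = 37068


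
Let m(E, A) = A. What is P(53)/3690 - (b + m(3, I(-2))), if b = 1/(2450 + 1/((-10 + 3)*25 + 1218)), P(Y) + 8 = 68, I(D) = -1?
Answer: 319290586/314308173 ≈ 1.0159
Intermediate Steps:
P(Y) = 60 (P(Y) = -8 + 68 = 60)
b = 1043/2555351 (b = 1/(2450 + 1/(-7*25 + 1218)) = 1/(2450 + 1/(-175 + 1218)) = 1/(2450 + 1/1043) = 1/(2555351/1043) = 1043/2555351 ≈ 0.00040816)
P(53)/3690 - (b + m(3, I(-2))) = 60/3690 - (1043/2555351 - 1) = 60*(1/3690) - 1*(-2554308/2555351) = 2/123 + 2554308/2555351 = 319290586/314308173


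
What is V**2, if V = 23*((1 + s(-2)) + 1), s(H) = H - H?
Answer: 2116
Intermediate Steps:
s(H) = 0
V = 46 (V = 23*((1 + 0) + 1) = 23*(1 + 1) = 23*2 = 46)
V**2 = 46**2 = 2116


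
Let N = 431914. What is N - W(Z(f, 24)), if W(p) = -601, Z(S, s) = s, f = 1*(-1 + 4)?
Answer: 432515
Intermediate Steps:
f = 3 (f = 1*3 = 3)
N - W(Z(f, 24)) = 431914 - 1*(-601) = 431914 + 601 = 432515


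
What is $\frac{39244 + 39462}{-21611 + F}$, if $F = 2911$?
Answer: $- \frac{39353}{9350} \approx -4.2089$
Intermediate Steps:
$\frac{39244 + 39462}{-21611 + F} = \frac{39244 + 39462}{-21611 + 2911} = \frac{78706}{-18700} = 78706 \left(- \frac{1}{18700}\right) = - \frac{39353}{9350}$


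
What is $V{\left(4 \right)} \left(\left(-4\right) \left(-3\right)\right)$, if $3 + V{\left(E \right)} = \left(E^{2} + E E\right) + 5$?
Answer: $408$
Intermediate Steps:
$V{\left(E \right)} = 2 + 2 E^{2}$ ($V{\left(E \right)} = -3 + \left(\left(E^{2} + E E\right) + 5\right) = -3 + \left(\left(E^{2} + E^{2}\right) + 5\right) = -3 + \left(2 E^{2} + 5\right) = -3 + \left(5 + 2 E^{2}\right) = 2 + 2 E^{2}$)
$V{\left(4 \right)} \left(\left(-4\right) \left(-3\right)\right) = \left(2 + 2 \cdot 4^{2}\right) \left(\left(-4\right) \left(-3\right)\right) = \left(2 + 2 \cdot 16\right) 12 = \left(2 + 32\right) 12 = 34 \cdot 12 = 408$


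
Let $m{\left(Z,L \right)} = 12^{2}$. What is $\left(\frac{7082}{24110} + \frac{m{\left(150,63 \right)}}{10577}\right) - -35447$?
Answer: $\frac{4519734977622}{127505735} \approx 35447.0$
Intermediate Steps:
$m{\left(Z,L \right)} = 144$
$\left(\frac{7082}{24110} + \frac{m{\left(150,63 \right)}}{10577}\right) - -35447 = \left(\frac{7082}{24110} + \frac{144}{10577}\right) - -35447 = \left(7082 \cdot \frac{1}{24110} + 144 \cdot \frac{1}{10577}\right) + 35447 = \left(\frac{3541}{12055} + \frac{144}{10577}\right) + 35447 = \frac{39189077}{127505735} + 35447 = \frac{4519734977622}{127505735}$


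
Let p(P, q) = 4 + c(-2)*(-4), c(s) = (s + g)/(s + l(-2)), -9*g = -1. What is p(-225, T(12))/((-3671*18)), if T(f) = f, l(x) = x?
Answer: -19/594702 ≈ -3.1949e-5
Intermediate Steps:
g = ⅑ (g = -⅑*(-1) = ⅑ ≈ 0.11111)
c(s) = (⅑ + s)/(-2 + s) (c(s) = (s + ⅑)/(s - 2) = (⅑ + s)/(-2 + s))
p(P, q) = 19/9 (p(P, q) = 4 + ((⅑ - 2)/(-2 - 2))*(-4) = 4 + (-17/9/(-4))*(-4) = 4 - ¼*(-17/9)*(-4) = 4 + (17/36)*(-4) = 4 - 17/9 = 19/9)
p(-225, T(12))/((-3671*18)) = 19/(9*((-3671*18))) = (19/9)/(-66078) = (19/9)*(-1/66078) = -19/594702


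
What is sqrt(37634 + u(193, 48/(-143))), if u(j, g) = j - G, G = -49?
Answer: 2*sqrt(9469) ≈ 194.62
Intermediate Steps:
u(j, g) = 49 + j (u(j, g) = j - 1*(-49) = j + 49 = 49 + j)
sqrt(37634 + u(193, 48/(-143))) = sqrt(37634 + (49 + 193)) = sqrt(37634 + 242) = sqrt(37876) = 2*sqrt(9469)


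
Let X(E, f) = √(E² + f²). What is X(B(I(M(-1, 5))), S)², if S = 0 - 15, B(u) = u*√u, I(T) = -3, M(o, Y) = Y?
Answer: 198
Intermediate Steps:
B(u) = u^(3/2)
S = -15
X(B(I(M(-1, 5))), S)² = (√(((-3)^(3/2))² + (-15)²))² = (√((-3*I*√3)² + 225))² = (√(-27 + 225))² = (√198)² = (3*√22)² = 198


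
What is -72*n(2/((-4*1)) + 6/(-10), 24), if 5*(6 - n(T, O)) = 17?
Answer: -936/5 ≈ -187.20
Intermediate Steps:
n(T, O) = 13/5 (n(T, O) = 6 - ⅕*17 = 6 - 17/5 = 13/5)
-72*n(2/((-4*1)) + 6/(-10), 24) = -72*13/5 = -936/5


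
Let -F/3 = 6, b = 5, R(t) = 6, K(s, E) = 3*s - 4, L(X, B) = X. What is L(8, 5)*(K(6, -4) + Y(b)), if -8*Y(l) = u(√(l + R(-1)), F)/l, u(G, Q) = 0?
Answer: 112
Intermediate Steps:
K(s, E) = -4 + 3*s
F = -18 (F = -3*6 = -18)
Y(l) = 0 (Y(l) = -0/l = -⅛*0 = 0)
L(8, 5)*(K(6, -4) + Y(b)) = 8*((-4 + 3*6) + 0) = 8*((-4 + 18) + 0) = 8*(14 + 0) = 8*14 = 112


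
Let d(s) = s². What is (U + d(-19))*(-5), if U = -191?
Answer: -850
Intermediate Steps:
(U + d(-19))*(-5) = (-191 + (-19)²)*(-5) = (-191 + 361)*(-5) = 170*(-5) = -850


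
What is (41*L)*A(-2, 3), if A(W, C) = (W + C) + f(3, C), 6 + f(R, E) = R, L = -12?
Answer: 984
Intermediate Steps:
f(R, E) = -6 + R
A(W, C) = -3 + C + W (A(W, C) = (W + C) + (-6 + 3) = (C + W) - 3 = -3 + C + W)
(41*L)*A(-2, 3) = (41*(-12))*(-3 + 3 - 2) = -492*(-2) = 984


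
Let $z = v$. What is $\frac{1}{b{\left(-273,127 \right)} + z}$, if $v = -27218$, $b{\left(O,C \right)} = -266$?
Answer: $- \frac{1}{27484} \approx -3.6385 \cdot 10^{-5}$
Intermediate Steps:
$z = -27218$
$\frac{1}{b{\left(-273,127 \right)} + z} = \frac{1}{-266 - 27218} = \frac{1}{-27484} = - \frac{1}{27484}$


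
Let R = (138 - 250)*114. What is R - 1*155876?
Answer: -168644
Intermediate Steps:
R = -12768 (R = -112*114 = -12768)
R - 1*155876 = -12768 - 1*155876 = -12768 - 155876 = -168644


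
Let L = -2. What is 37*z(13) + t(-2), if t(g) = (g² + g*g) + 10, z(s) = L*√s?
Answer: 18 - 74*√13 ≈ -248.81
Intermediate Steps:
z(s) = -2*√s
t(g) = 10 + 2*g² (t(g) = (g² + g²) + 10 = 2*g² + 10 = 10 + 2*g²)
37*z(13) + t(-2) = 37*(-2*√13) + (10 + 2*(-2)²) = -74*√13 + (10 + 2*4) = -74*√13 + (10 + 8) = -74*√13 + 18 = 18 - 74*√13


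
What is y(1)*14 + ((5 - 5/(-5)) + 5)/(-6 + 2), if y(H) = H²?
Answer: 45/4 ≈ 11.250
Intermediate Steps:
y(1)*14 + ((5 - 5/(-5)) + 5)/(-6 + 2) = 1²*14 + ((5 - 5/(-5)) + 5)/(-6 + 2) = 1*14 + ((5 - 5*(-⅕)) + 5)/(-4) = 14 + ((5 + 1) + 5)*(-¼) = 14 + (6 + 5)*(-¼) = 14 + 11*(-¼) = 14 - 11/4 = 45/4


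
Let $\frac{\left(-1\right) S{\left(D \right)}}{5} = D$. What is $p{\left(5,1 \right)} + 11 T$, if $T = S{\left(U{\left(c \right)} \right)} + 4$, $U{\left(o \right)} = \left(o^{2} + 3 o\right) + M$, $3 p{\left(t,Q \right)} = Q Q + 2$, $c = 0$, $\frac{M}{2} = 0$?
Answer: $45$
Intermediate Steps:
$M = 0$ ($M = 2 \cdot 0 = 0$)
$p{\left(t,Q \right)} = \frac{2}{3} + \frac{Q^{2}}{3}$ ($p{\left(t,Q \right)} = \frac{Q Q + 2}{3} = \frac{Q^{2} + 2}{3} = \frac{2 + Q^{2}}{3} = \frac{2}{3} + \frac{Q^{2}}{3}$)
$U{\left(o \right)} = o^{2} + 3 o$ ($U{\left(o \right)} = \left(o^{2} + 3 o\right) + 0 = o^{2} + 3 o$)
$S{\left(D \right)} = - 5 D$
$T = 4$ ($T = - 5 \cdot 0 \left(3 + 0\right) + 4 = - 5 \cdot 0 \cdot 3 + 4 = \left(-5\right) 0 + 4 = 0 + 4 = 4$)
$p{\left(5,1 \right)} + 11 T = \left(\frac{2}{3} + \frac{1^{2}}{3}\right) + 11 \cdot 4 = \left(\frac{2}{3} + \frac{1}{3} \cdot 1\right) + 44 = \left(\frac{2}{3} + \frac{1}{3}\right) + 44 = 1 + 44 = 45$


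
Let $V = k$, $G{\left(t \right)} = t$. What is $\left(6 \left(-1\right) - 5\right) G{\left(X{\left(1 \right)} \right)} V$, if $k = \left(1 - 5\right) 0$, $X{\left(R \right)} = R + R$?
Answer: $0$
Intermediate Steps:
$X{\left(R \right)} = 2 R$
$k = 0$ ($k = \left(-4\right) 0 = 0$)
$V = 0$
$\left(6 \left(-1\right) - 5\right) G{\left(X{\left(1 \right)} \right)} V = \left(6 \left(-1\right) - 5\right) 2 \cdot 1 \cdot 0 = \left(-6 - 5\right) 2 \cdot 0 = \left(-11\right) 2 \cdot 0 = \left(-22\right) 0 = 0$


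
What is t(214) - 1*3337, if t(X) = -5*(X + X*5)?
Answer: -9757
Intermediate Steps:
t(X) = -30*X (t(X) = -5*(X + 5*X) = -30*X)
t(214) - 1*3337 = -30*214 - 1*3337 = -6420 - 3337 = -9757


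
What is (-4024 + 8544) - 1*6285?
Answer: -1765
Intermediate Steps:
(-4024 + 8544) - 1*6285 = 4520 - 6285 = -1765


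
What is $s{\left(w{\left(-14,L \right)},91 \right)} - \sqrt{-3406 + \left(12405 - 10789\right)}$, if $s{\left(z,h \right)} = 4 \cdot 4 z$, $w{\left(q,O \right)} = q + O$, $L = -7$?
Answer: $-336 - i \sqrt{1790} \approx -336.0 - 42.308 i$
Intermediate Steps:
$w{\left(q,O \right)} = O + q$
$s{\left(z,h \right)} = 16 z$
$s{\left(w{\left(-14,L \right)},91 \right)} - \sqrt{-3406 + \left(12405 - 10789\right)} = 16 \left(-7 - 14\right) - \sqrt{-3406 + \left(12405 - 10789\right)} = 16 \left(-21\right) - \sqrt{-3406 + \left(12405 - 10789\right)} = -336 - \sqrt{-3406 + 1616} = -336 - \sqrt{-1790} = -336 - i \sqrt{1790}$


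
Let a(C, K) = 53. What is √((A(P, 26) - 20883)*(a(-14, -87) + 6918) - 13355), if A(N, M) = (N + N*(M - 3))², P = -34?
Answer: 2*√1124023357 ≈ 67053.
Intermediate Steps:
A(N, M) = (N + N*(-3 + M))²
√((A(P, 26) - 20883)*(a(-14, -87) + 6918) - 13355) = √(((-34)²*(-2 + 26)² - 20883)*(53 + 6918) - 13355) = √((1156*24² - 20883)*6971 - 13355) = √((1156*576 - 20883)*6971 - 13355) = √((665856 - 20883)*6971 - 13355) = √(644973*6971 - 13355) = √(4496106783 - 13355) = √4496093428 = 2*√1124023357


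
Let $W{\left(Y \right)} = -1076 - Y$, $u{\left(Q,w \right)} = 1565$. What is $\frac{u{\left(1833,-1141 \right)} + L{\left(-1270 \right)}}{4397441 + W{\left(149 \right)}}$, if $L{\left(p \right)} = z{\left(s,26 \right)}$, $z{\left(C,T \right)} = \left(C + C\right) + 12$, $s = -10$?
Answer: $\frac{1557}{4396216} \approx 0.00035417$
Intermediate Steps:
$z{\left(C,T \right)} = 12 + 2 C$ ($z{\left(C,T \right)} = 2 C + 12 = 12 + 2 C$)
$L{\left(p \right)} = -8$ ($L{\left(p \right)} = 12 + 2 \left(-10\right) = 12 - 20 = -8$)
$\frac{u{\left(1833,-1141 \right)} + L{\left(-1270 \right)}}{4397441 + W{\left(149 \right)}} = \frac{1565 - 8}{4397441 - 1225} = \frac{1557}{4397441 - 1225} = \frac{1557}{4396216}$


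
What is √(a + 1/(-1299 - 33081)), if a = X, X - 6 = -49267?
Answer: I*√1617381487855/5730 ≈ 221.95*I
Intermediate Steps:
X = -49261 (X = 6 - 49267 = -49261)
a = -49261
√(a + 1/(-1299 - 33081)) = √(-49261 + 1/(-1299 - 33081)) = √(-49261 + 1/(-34380)) = √(-49261 - 1/34380) = √(-1693593181/34380) = I*√1617381487855/5730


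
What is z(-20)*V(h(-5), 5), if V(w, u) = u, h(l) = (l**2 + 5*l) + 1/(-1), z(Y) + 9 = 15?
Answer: 30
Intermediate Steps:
z(Y) = 6 (z(Y) = -9 + 15 = 6)
h(l) = -1 + l**2 + 5*l (h(l) = (l**2 + 5*l) - 1 = -1 + l**2 + 5*l)
z(-20)*V(h(-5), 5) = 6*5 = 30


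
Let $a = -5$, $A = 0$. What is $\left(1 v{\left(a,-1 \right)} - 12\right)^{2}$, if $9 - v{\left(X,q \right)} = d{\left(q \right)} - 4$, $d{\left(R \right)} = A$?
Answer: $1$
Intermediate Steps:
$d{\left(R \right)} = 0$
$v{\left(X,q \right)} = 13$ ($v{\left(X,q \right)} = 9 - \left(0 - 4\right) = 9 - -4 = 9 + 4 = 13$)
$\left(1 v{\left(a,-1 \right)} - 12\right)^{2} = \left(1 \cdot 13 - 12\right)^{2} = \left(13 - 12\right)^{2} = 1^{2} = 1$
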